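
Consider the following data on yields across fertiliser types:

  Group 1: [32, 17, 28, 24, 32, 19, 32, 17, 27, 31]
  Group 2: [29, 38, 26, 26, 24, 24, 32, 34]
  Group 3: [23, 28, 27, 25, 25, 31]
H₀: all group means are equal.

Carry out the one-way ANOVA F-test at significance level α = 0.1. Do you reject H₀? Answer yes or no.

reject H₀: no

Group means [25.90, 29.12, 26.50], grand mean 27.125
SSB = Σnᵢ(x̄ᵢ−x̄)² = 49.350; SSW = ΣΣ(x−x̄ᵢ)² = 575.275
MSB = 49.350/2 = 24.6750; MSW = 575.275/21 = 27.3940
F = MSB/MSW = 0.9007
df = (2, 21)
p-value (upper-tail) = 0.42140
At α=0.1: p ≥ α → fail to reject H₀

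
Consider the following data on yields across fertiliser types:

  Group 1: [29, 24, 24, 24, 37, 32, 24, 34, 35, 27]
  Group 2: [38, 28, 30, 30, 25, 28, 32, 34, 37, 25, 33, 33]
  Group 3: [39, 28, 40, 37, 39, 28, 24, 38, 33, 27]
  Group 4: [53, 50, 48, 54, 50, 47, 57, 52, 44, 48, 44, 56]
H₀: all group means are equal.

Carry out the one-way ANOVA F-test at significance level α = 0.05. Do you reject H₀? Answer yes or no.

Group means [29.00, 31.08, 33.30, 50.25], grand mean 36.341
SSB = Σnᵢ(x̄ᵢ−x̄)² = 3284.620; SSW = ΣΣ(x−x̄ᵢ)² = 963.267
MSB = 3284.620/3 = 1094.8732; MSW = 963.267/40 = 24.0817
F = MSB/MSW = 45.4650
df = (3, 40)
p-value (upper-tail) = 0.00000
At α=0.05: p < α → reject H₀

reject H₀: yes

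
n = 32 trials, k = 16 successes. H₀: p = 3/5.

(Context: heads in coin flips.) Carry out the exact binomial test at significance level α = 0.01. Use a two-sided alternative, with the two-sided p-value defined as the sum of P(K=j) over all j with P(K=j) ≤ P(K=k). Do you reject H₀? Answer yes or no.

reject H₀: no

Exact binomial: n=32, k=16, p₀=3/5=0.6000
P(X=j) = C(n,j)·p₀^j·(1−p₀)^(n−j); p = Σ P(X=j) over j with P(X=j) ≤ P(X=16)
p-value (two-sided) = 0.28035
At α=0.01: p ≥ α → fail to reject H₀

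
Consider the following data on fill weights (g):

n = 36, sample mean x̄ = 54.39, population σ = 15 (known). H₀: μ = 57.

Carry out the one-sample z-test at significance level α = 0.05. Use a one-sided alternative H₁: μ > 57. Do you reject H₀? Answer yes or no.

SE = σ/√n = 15/√36 = 2.5000
z = (x̄−μ₀)/SE = (54.39−57)/2.5000 = -1.0440
p-value (one-sided, H₁ greater) = 0.85176
At α=0.05: p ≥ α → fail to reject H₀

reject H₀: no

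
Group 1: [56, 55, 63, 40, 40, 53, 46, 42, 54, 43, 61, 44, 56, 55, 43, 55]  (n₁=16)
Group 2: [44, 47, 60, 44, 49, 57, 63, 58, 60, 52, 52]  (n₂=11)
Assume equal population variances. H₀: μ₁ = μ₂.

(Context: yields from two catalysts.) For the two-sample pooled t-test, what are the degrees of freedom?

df = n₁ + n₂ − 2 = 16 + 11 − 2 = 25

degrees of freedom = 25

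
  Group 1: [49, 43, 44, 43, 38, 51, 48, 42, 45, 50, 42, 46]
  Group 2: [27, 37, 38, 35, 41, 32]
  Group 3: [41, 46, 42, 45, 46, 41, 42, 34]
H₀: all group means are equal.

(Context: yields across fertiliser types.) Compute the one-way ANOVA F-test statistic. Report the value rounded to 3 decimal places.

test statistic = 11.964

Group means [45.08, 35.00, 42.12], grand mean 41.846
SSB = Σnᵢ(x̄ᵢ−x̄)² = 407.593; SSW = ΣΣ(x−x̄ᵢ)² = 391.792
MSB = 407.593/2 = 203.7965; MSW = 391.792/23 = 17.0344
F = MSB/MSW = 11.9638
df = (2, 23)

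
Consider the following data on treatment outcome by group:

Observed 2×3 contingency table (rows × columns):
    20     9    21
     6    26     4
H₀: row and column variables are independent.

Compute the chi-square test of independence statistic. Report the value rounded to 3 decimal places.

Row totals [50, 36], col totals [26, 35, 25], n=86
χ² = (20−15.12)²/15.12 + (9−20.35)²/20.35 + (21−14.53)²/14.53 + (6−10.88)²/10.88 + (26−14.65)²/14.65 + (4−10.47)²/10.47 = 25.7592
df = 2

test statistic = 25.759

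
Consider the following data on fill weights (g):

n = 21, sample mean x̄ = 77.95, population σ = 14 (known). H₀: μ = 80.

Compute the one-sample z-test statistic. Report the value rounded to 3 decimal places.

test statistic = -0.671

SE = σ/√n = 14/√21 = 3.0551
z = (x̄−μ₀)/SE = (77.95−80)/3.0551 = -0.6710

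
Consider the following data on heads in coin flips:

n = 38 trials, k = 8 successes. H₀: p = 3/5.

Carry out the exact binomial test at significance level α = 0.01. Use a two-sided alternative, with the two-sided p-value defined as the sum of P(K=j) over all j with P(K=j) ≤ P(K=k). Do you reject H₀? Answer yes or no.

Exact binomial: n=38, k=8, p₀=3/5=0.6000
P(X=j) = C(n,j)·p₀^j·(1−p₀)^(n−j); p = Σ P(X=j) over j with P(X=j) ≤ P(X=8)
p-value (two-sided) = 0.00000
At α=0.01: p < α → reject H₀

reject H₀: yes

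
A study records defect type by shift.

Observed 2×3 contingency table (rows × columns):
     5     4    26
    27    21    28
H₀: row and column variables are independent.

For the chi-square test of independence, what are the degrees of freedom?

df = (r−1)(c−1) = (2−1)·(3−1) = 2

degrees of freedom = 2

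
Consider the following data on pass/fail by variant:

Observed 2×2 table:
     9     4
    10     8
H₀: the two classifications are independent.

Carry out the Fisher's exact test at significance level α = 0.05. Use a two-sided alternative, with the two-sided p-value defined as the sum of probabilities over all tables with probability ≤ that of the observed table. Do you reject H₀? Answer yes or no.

reject H₀: no

Margins: r₁=13, r₂=18, c₁=19, c₂=12, n=31
p_obs = C(13,9)·C(18,10)/C(31,19); sum pmf over tables with pmf ≤ p_obs
p-value (two-sided) = 0.48403
At α=0.05: p ≥ α → fail to reject H₀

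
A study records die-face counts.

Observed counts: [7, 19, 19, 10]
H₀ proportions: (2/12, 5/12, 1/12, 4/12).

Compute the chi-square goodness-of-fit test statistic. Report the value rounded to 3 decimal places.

n = 55; E_i = n·p_i = [9.17, 22.92, 4.58, 18.33]
χ² = (7−9.17)²/9.17 + (19−22.92)²/22.92 + (19−4.58)²/4.58 + (10−18.33)²/18.33 = 50.3164
df = 3

test statistic = 50.316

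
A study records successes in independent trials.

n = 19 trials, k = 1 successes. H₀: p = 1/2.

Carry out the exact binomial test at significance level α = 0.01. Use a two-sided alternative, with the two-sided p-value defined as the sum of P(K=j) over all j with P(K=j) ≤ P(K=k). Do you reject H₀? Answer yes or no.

Exact binomial: n=19, k=1, p₀=1/2=0.5000
P(X=j) = C(n,j)·p₀^j·(1−p₀)^(n−j); p = Σ P(X=j) over j with P(X=j) ≤ P(X=1)
p-value (two-sided) = 0.00008
At α=0.01: p < α → reject H₀

reject H₀: yes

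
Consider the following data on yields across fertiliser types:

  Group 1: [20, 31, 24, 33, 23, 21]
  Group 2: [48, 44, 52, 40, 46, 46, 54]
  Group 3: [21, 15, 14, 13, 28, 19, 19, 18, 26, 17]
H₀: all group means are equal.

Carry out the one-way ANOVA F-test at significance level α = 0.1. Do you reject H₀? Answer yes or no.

Group means [25.33, 47.14, 19.00], grand mean 29.217
SSB = Σnᵢ(x̄ᵢ−x̄)² = 3383.723; SSW = ΣΣ(x−x̄ᵢ)² = 496.190
MSB = 3383.723/2 = 1691.8613; MSW = 496.190/20 = 24.8095
F = MSB/MSW = 68.1940
df = (2, 20)
p-value (upper-tail) = 0.00000
At α=0.1: p < α → reject H₀

reject H₀: yes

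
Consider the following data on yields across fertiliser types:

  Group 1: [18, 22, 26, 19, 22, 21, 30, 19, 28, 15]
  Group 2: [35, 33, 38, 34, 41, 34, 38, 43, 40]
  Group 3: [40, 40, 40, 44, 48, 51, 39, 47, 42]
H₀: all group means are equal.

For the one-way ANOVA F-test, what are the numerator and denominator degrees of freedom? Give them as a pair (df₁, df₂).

degrees of freedom = [2, 25]

k = 3 groups, N = 28 total
df = (k−1, N−k) = (3−1, 28−3) = (2, 25)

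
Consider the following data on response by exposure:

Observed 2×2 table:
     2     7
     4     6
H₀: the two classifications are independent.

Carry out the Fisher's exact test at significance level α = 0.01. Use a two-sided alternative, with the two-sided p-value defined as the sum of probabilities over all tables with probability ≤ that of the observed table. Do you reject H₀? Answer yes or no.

Margins: r₁=9, r₂=10, c₁=6, c₂=13, n=19
p_obs = C(9,2)·C(10,4)/C(19,6); sum pmf over tables with pmf ≤ p_obs
p-value (two-sided) = 0.62848
At α=0.01: p ≥ α → fail to reject H₀

reject H₀: no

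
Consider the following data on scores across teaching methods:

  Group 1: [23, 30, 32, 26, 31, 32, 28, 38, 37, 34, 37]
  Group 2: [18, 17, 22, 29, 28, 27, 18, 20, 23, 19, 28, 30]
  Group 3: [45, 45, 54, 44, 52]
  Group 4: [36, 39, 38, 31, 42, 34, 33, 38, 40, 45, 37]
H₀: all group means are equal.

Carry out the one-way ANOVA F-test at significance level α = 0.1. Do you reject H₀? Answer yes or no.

Group means [31.64, 23.25, 48.00, 37.55], grand mean 32.821
SSB = Σnᵢ(x̄ᵢ−x̄)² = 2512.221; SSW = ΣΣ(x−x̄ᵢ)² = 737.523
MSB = 2512.221/3 = 837.4070; MSW = 737.523/35 = 21.0721
F = MSB/MSW = 39.7401
df = (3, 35)
p-value (upper-tail) = 0.00000
At α=0.1: p < α → reject H₀

reject H₀: yes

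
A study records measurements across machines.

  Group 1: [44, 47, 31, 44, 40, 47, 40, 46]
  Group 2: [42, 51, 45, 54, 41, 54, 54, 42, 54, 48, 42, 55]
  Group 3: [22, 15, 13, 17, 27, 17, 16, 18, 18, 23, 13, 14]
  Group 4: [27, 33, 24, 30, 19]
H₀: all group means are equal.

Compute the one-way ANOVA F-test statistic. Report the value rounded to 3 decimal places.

test statistic = 80.974

Group means [42.38, 48.50, 17.75, 26.60], grand mean 34.243
SSB = Σnᵢ(x̄ᵢ−x̄)² = 6524.486; SSW = ΣΣ(x−x̄ᵢ)² = 886.325
MSB = 6524.486/3 = 2174.8286; MSW = 886.325/33 = 26.8583
F = MSB/MSW = 80.9741
df = (3, 33)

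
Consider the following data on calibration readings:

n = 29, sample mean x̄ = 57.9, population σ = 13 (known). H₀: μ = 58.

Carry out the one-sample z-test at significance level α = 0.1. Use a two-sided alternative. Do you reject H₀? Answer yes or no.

reject H₀: no

SE = σ/√n = 13/√29 = 2.4140
z = (x̄−μ₀)/SE = (57.9−58)/2.4140 = -0.0414
p-value (two-sided) = 0.96696
At α=0.1: p ≥ α → fail to reject H₀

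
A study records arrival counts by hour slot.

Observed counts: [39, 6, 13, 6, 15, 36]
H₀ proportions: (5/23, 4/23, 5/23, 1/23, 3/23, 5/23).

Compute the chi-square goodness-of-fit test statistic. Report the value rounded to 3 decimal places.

n = 115; E_i = n·p_i = [25.00, 20.00, 25.00, 5.00, 15.00, 25.00]
χ² = (39−25.00)²/25.00 + (6−20.00)²/20.00 + (13−25.00)²/25.00 + (6−5.00)²/5.00 + (15−15.00)²/15.00 + (36−25.00)²/25.00 = 28.4400
df = 5

test statistic = 28.440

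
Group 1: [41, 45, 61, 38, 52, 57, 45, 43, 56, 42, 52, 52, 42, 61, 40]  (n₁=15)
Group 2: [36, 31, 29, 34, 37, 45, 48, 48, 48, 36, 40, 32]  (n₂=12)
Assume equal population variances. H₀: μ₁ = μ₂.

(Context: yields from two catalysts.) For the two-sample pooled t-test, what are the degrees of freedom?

degrees of freedom = 25

df = n₁ + n₂ − 2 = 15 + 12 − 2 = 25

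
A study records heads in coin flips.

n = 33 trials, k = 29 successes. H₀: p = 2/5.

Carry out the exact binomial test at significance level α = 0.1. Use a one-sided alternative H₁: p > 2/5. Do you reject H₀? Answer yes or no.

reject H₀: yes

Exact binomial: n=33, k=29, p₀=2/5=0.4000
P(X≥29) from Σ C(n,i)·p₀^i·(1−p₀)^(n−i)
p-value (one-sided, H₁ greater) = 0.00000
At α=0.1: p < α → reject H₀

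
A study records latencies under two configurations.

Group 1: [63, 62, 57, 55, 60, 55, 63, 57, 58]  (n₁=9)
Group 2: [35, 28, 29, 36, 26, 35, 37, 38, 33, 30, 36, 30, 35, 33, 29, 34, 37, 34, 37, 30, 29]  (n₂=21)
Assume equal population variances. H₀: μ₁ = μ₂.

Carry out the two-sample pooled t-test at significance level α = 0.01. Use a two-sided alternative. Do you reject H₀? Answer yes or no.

reject H₀: yes

x̄₁=58.889, s₁=3.219, n₁=9
x̄₂=32.905, s₂=3.562, n₂=21
s_p² = [8·3.219² + 20·3.562²]/28 = 12.0249
SE = √(s_p²·(1/9+1/21)) = 1.3816
t = (58.889−32.905)/1.3816 = 18.8078
df = 28
p-value (two-sided) = 0.00000
At α=0.01: p < α → reject H₀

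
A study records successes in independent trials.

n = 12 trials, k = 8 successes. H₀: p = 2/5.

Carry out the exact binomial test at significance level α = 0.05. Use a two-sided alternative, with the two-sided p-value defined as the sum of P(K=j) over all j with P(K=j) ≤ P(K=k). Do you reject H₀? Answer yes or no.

Exact binomial: n=12, k=8, p₀=2/5=0.4000
P(X=j) = C(n,j)·p₀^j·(1−p₀)^(n−j); p = Σ P(X=j) over j with P(X=j) ≤ P(X=8)
p-value (two-sided) = 0.07690
At α=0.05: p ≥ α → fail to reject H₀

reject H₀: no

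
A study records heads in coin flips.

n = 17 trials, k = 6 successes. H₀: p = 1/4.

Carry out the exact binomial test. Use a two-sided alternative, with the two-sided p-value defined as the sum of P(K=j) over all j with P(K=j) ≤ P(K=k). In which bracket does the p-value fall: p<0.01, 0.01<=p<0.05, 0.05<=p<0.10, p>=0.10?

Exact binomial: n=17, k=6, p₀=1/4=0.2500
P(X=j) = C(n,j)·p₀^j·(1−p₀)^(n−j); p = Σ P(X=j) over j with P(X=j) ≤ P(X=6)
p-value (two-sided) = 0.39840
→ bracket: p>=0.10

p-value bracket: p>=0.10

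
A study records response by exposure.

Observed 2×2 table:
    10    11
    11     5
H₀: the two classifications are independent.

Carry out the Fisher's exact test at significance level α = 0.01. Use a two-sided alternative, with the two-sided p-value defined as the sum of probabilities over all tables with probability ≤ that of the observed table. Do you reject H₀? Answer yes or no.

Margins: r₁=21, r₂=16, c₁=21, c₂=16, n=37
p_obs = C(21,10)·C(16,11)/C(37,21); sum pmf over tables with pmf ≤ p_obs
p-value (two-sided) = 0.31608
At α=0.01: p ≥ α → fail to reject H₀

reject H₀: no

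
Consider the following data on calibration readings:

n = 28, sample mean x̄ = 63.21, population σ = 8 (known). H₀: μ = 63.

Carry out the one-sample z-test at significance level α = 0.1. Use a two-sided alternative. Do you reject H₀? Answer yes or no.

reject H₀: no

SE = σ/√n = 8/√28 = 1.5119
z = (x̄−μ₀)/SE = (63.21−63)/1.5119 = 0.1389
p-value (two-sided) = 0.88953
At α=0.1: p ≥ α → fail to reject H₀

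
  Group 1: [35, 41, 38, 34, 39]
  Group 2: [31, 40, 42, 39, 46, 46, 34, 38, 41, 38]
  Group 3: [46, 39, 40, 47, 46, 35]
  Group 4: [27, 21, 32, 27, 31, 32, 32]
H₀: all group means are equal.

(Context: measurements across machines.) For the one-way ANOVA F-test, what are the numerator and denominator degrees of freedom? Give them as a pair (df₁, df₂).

degrees of freedom = [3, 24]

k = 4 groups, N = 28 total
df = (k−1, N−k) = (4−1, 28−4) = (3, 24)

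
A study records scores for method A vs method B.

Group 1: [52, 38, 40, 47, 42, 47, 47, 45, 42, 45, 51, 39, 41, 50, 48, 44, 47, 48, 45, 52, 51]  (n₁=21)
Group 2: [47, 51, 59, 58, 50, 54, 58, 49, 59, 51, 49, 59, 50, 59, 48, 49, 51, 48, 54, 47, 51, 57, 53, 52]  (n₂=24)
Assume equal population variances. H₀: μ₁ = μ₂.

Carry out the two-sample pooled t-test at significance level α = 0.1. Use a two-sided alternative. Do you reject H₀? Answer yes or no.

reject H₀: yes

x̄₁=45.762, s₁=4.253, n₁=21
x̄₂=52.625, s₂=4.241, n₂=24
s_p² = [20·4.253² + 23·4.241²]/43 = 18.0334
SE = √(s_p²·(1/21+1/24)) = 1.2689
t = (45.762−52.625)/1.2689 = -5.4087
df = 43
p-value (two-sided) = 0.00000
At α=0.1: p < α → reject H₀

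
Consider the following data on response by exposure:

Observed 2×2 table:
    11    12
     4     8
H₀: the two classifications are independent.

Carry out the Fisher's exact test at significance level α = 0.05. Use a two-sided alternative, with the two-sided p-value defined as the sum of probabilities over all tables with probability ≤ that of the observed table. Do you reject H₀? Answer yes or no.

reject H₀: no

Margins: r₁=23, r₂=12, c₁=15, c₂=20, n=35
p_obs = C(23,11)·C(12,4)/C(35,15); sum pmf over tables with pmf ≤ p_obs
p-value (two-sided) = 0.48854
At α=0.05: p ≥ α → fail to reject H₀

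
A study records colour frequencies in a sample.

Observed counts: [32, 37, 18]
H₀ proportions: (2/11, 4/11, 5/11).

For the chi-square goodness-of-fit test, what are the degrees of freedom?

df = k − 1 = 3 − 1 = 2

degrees of freedom = 2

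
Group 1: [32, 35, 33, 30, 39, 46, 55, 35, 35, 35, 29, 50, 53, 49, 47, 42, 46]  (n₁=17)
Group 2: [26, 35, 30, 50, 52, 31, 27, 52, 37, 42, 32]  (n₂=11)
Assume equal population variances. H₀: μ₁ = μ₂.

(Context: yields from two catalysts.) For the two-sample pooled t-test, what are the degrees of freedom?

degrees of freedom = 26

df = n₁ + n₂ − 2 = 17 + 11 − 2 = 26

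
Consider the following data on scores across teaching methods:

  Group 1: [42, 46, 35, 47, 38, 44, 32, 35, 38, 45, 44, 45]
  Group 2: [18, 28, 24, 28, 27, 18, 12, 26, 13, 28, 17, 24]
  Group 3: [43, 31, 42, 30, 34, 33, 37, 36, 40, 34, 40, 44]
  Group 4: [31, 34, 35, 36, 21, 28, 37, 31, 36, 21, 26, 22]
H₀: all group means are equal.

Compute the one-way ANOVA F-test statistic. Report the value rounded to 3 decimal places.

Group means [40.92, 21.92, 37.00, 29.83], grand mean 32.417
SSB = Σnᵢ(x̄ᵢ−x̄)² = 2522.167; SSW = ΣΣ(x−x̄ᵢ)² = 1335.500
MSB = 2522.167/3 = 840.7222; MSW = 1335.500/44 = 30.3523
F = MSB/MSW = 27.6988
df = (3, 44)

test statistic = 27.699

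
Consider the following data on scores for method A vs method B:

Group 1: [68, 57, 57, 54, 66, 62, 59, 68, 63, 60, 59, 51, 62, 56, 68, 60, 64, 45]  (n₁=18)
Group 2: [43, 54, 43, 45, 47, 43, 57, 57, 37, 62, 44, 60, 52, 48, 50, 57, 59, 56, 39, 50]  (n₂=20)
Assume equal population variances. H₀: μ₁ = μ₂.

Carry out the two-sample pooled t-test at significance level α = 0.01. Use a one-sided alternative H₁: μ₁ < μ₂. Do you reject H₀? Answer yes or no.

x̄₁=59.944, s₁=6.131, n₁=18
x̄₂=50.150, s₂=7.393, n₂=20
s_p² = [17·6.131² + 19·7.393²]/36 = 46.5971
SE = √(s_p²·(1/18+1/20)) = 2.2178
t = (59.944−50.150)/2.2178 = 4.4163
df = 36
p-value (one-sided, H₁ less) = 0.99996
At α=0.01: p ≥ α → fail to reject H₀

reject H₀: no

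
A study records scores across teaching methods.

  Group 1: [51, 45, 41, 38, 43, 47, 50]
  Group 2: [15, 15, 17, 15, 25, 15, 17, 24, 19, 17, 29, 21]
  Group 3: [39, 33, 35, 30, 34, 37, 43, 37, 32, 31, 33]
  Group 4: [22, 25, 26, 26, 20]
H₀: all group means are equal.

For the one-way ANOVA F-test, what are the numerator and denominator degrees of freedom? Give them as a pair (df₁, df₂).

degrees of freedom = [3, 31]

k = 4 groups, N = 35 total
df = (k−1, N−k) = (4−1, 35−4) = (3, 31)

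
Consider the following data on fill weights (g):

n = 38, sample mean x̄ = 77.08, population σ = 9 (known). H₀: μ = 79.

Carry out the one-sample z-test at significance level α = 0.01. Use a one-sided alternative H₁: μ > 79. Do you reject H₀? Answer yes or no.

reject H₀: no

SE = σ/√n = 9/√38 = 1.4600
z = (x̄−μ₀)/SE = (77.08−79)/1.4600 = -1.3151
p-value (one-sided, H₁ greater) = 0.90576
At α=0.01: p ≥ α → fail to reject H₀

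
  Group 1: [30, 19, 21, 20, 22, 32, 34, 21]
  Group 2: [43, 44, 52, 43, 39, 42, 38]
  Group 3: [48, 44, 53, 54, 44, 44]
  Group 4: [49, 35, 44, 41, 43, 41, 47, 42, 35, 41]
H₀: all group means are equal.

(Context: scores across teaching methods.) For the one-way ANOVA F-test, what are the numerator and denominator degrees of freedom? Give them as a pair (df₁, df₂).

k = 4 groups, N = 31 total
df = (k−1, N−k) = (4−1, 31−4) = (3, 27)

degrees of freedom = [3, 27]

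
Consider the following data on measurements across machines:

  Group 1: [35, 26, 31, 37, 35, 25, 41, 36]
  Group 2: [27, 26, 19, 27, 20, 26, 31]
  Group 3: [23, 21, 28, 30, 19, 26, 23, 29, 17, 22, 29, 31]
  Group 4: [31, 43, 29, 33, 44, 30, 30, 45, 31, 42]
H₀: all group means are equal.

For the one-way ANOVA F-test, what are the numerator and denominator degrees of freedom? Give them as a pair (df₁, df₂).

k = 4 groups, N = 37 total
df = (k−1, N−k) = (4−1, 37−4) = (3, 33)

degrees of freedom = [3, 33]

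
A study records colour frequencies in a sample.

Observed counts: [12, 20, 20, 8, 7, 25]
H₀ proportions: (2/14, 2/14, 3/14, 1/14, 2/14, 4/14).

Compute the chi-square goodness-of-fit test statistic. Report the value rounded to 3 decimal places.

test statistic = 6.926

n = 92; E_i = n·p_i = [13.14, 13.14, 19.71, 6.57, 13.14, 26.29]
χ² = (12−13.14)²/13.14 + (20−13.14)²/13.14 + (20−19.71)²/19.71 + (8−6.57)²/6.57 + (7−13.14)²/13.14 + (25−26.29)²/26.29 = 6.9257
df = 5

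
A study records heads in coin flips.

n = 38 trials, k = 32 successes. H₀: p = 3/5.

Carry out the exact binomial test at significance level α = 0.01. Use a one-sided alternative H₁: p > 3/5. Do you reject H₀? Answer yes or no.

reject H₀: yes

Exact binomial: n=38, k=32, p₀=3/5=0.6000
P(X≥32) from Σ C(n,i)·p₀^i·(1−p₀)^(n−i)
p-value (one-sided, H₁ greater) = 0.00121
At α=0.01: p < α → reject H₀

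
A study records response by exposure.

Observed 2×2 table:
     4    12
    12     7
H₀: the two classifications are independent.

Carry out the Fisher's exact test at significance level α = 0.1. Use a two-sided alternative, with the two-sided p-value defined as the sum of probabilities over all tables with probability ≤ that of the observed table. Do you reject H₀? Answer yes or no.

Margins: r₁=16, r₂=19, c₁=16, c₂=19, n=35
p_obs = C(16,4)·C(19,12)/C(35,16); sum pmf over tables with pmf ≤ p_obs
p-value (two-sided) = 0.04108
At α=0.1: p < α → reject H₀

reject H₀: yes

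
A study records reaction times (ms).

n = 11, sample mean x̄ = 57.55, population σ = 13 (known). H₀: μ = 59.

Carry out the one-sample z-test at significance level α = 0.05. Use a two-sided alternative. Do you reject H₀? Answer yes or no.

reject H₀: no

SE = σ/√n = 13/√11 = 3.9196
z = (x̄−μ₀)/SE = (57.55−59)/3.9196 = -0.3699
p-value (two-sided) = 0.71143
At α=0.05: p ≥ α → fail to reject H₀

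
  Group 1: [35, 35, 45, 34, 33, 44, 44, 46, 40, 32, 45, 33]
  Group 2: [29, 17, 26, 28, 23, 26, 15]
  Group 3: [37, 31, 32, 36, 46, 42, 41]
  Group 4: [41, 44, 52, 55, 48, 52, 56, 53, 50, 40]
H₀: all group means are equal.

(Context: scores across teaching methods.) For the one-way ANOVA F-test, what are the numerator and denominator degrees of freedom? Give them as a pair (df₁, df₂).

degrees of freedom = [3, 32]

k = 4 groups, N = 36 total
df = (k−1, N−k) = (4−1, 36−4) = (3, 32)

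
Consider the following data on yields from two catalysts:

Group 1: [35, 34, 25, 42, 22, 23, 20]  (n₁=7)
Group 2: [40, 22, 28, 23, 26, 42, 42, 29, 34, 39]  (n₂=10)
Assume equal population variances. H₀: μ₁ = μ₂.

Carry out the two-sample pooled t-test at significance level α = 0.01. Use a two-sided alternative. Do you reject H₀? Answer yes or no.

reject H₀: no

x̄₁=28.714, s₁=8.281, n₁=7
x̄₂=32.500, s₂=7.863, n₂=10
s_p² = [6·8.281² + 9·7.863²]/15 = 64.5286
SE = √(s_p²·(1/7+1/10)) = 3.9587
t = (28.714−32.500)/3.9587 = -0.9563
df = 15
p-value (two-sided) = 0.35408
At α=0.01: p ≥ α → fail to reject H₀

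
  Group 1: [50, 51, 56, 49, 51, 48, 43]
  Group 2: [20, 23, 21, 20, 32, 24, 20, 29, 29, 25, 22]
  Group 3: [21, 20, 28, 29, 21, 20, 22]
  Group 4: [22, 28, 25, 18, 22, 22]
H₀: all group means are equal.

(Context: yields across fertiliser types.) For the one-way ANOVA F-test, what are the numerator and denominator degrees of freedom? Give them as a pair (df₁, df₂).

k = 4 groups, N = 31 total
df = (k−1, N−k) = (4−1, 31−4) = (3, 27)

degrees of freedom = [3, 27]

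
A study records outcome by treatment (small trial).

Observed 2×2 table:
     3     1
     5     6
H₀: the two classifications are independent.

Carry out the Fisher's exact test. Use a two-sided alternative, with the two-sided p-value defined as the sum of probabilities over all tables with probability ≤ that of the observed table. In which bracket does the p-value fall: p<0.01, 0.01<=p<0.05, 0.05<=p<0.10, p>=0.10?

Margins: r₁=4, r₂=11, c₁=8, c₂=7, n=15
p_obs = C(4,3)·C(11,5)/C(15,8); sum pmf over tables with pmf ≤ p_obs
p-value (two-sided) = 0.56923
→ bracket: p>=0.10

p-value bracket: p>=0.10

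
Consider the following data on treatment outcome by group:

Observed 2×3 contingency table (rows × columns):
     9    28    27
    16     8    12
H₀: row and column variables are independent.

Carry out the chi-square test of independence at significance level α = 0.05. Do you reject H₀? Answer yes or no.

reject H₀: yes

Row totals [64, 36], col totals [25, 36, 39], n=100
χ² = (9−16.00)²/16.00 + (28−23.04)²/23.04 + (27−24.96)²/24.96 + (16−9.00)²/9.00 + (8−12.96)²/12.96 + (12−14.04)²/14.04 = 11.9361
df = 2
p-value (upper-tail) = 0.00256
At α=0.05: p < α → reject H₀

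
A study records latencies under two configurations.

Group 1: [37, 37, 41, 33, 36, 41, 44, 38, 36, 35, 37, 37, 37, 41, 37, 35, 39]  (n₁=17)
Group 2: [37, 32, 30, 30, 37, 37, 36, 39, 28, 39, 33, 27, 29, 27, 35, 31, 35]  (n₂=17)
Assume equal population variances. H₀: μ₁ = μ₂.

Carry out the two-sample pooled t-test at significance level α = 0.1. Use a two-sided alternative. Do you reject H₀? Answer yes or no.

reject H₀: yes

x̄₁=37.706, s₁=2.733, n₁=17
x̄₂=33.059, s₂=4.130, n₂=17
s_p² = [16·2.733² + 16·4.130²]/32 = 12.2647
SE = √(s_p²·(1/17+1/17)) = 1.2012
t = (37.706−33.059)/1.2012 = 3.8686
df = 32
p-value (two-sided) = 0.00051
At α=0.1: p < α → reject H₀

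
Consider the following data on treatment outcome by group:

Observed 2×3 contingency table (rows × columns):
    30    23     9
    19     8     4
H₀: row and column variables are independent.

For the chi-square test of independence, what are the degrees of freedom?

degrees of freedom = 2

df = (r−1)(c−1) = (2−1)·(3−1) = 2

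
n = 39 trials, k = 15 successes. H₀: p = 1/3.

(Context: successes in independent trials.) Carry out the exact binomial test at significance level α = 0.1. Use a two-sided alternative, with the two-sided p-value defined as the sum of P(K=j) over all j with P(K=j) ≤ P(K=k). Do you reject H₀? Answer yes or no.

Exact binomial: n=39, k=15, p₀=1/3=0.3333
P(X=j) = C(n,j)·p₀^j·(1−p₀)^(n−j); p = Σ P(X=j) over j with P(X=j) ≤ P(X=15)
p-value (two-sided) = 0.50006
At α=0.1: p ≥ α → fail to reject H₀

reject H₀: no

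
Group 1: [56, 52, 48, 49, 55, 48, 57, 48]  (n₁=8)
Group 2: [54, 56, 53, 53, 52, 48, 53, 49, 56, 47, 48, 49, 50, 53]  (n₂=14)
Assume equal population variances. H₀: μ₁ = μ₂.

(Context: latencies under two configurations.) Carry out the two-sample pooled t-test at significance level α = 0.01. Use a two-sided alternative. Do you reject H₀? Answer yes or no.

x̄₁=51.625, s₁=3.889, n₁=8
x̄₂=51.500, s₂=2.981, n₂=14
s_p² = [7·3.889² + 13·2.981²]/20 = 11.0687
SE = √(s_p²·(1/8+1/14)) = 1.4745
t = (51.625−51.500)/1.4745 = 0.0848
df = 20
p-value (two-sided) = 0.93328
At α=0.01: p ≥ α → fail to reject H₀

reject H₀: no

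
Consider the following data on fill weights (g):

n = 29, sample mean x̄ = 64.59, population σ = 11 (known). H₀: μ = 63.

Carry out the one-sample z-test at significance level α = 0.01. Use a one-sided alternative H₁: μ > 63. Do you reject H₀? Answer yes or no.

reject H₀: no

SE = σ/√n = 11/√29 = 2.0426
z = (x̄−μ₀)/SE = (64.59−63)/2.0426 = 0.7784
p-value (one-sided, H₁ greater) = 0.21817
At α=0.01: p ≥ α → fail to reject H₀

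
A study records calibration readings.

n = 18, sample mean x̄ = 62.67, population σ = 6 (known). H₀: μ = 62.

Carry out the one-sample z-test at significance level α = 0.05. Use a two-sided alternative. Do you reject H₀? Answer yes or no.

SE = σ/√n = 6/√18 = 1.4142
z = (x̄−μ₀)/SE = (62.67−62)/1.4142 = 0.4738
p-value (two-sided) = 0.63567
At α=0.05: p ≥ α → fail to reject H₀

reject H₀: no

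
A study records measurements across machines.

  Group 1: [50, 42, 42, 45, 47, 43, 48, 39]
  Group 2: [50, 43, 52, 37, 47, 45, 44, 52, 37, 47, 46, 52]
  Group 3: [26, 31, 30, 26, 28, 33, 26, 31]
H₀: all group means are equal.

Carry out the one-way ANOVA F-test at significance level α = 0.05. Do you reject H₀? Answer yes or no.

reject H₀: yes

Group means [44.50, 46.00, 28.88], grand mean 40.679
SSB = Σnᵢ(x̄ᵢ−x̄)² = 1571.232; SSW = ΣΣ(x−x̄ᵢ)² = 448.875
MSB = 1571.232/2 = 785.6161; MSW = 448.875/25 = 17.9550
F = MSB/MSW = 43.7547
df = (2, 25)
p-value (upper-tail) = 0.00000
At α=0.05: p < α → reject H₀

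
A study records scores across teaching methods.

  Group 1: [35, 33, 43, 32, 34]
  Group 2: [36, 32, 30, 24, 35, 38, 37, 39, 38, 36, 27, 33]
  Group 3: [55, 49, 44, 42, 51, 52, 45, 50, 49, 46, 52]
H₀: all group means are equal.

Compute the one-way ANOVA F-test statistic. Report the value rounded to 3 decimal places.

Group means [35.40, 33.75, 48.64], grand mean 39.893
SSB = Σnᵢ(x̄ᵢ−x̄)² = 1394.683; SSW = ΣΣ(x−x̄ᵢ)² = 477.995
MSB = 1394.683/2 = 697.3416; MSW = 477.995/25 = 19.1198
F = MSB/MSW = 36.4722
df = (2, 25)

test statistic = 36.472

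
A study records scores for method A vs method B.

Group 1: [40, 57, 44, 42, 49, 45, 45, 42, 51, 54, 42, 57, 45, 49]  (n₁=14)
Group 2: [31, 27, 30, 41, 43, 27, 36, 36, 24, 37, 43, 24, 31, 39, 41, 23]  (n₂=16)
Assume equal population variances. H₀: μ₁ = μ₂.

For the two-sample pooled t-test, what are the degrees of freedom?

degrees of freedom = 28

df = n₁ + n₂ − 2 = 14 + 16 − 2 = 28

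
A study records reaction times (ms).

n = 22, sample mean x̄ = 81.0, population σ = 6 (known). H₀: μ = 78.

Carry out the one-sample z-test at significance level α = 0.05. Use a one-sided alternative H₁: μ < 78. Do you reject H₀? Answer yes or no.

reject H₀: no

SE = σ/√n = 6/√22 = 1.2792
z = (x̄−μ₀)/SE = (81.0−78)/1.2792 = 2.3452
p-value (one-sided, H₁ less) = 0.99049
At α=0.05: p ≥ α → fail to reject H₀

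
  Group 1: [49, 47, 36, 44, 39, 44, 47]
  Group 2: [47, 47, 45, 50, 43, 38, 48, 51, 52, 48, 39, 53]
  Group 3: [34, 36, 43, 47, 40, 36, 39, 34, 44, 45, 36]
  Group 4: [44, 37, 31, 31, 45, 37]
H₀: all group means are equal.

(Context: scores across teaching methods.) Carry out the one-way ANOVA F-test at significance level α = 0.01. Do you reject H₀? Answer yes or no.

reject H₀: yes

Group means [43.71, 46.75, 39.45, 37.50], grand mean 42.389
SSB = Σnᵢ(x̄ᵢ−x̄)² = 478.650; SSW = ΣΣ(x−x̄ᵢ)² = 783.906
MSB = 478.650/3 = 159.5499; MSW = 783.906/32 = 24.4971
F = MSB/MSW = 6.5130
df = (3, 32)
p-value (upper-tail) = 0.00145
At α=0.01: p < α → reject H₀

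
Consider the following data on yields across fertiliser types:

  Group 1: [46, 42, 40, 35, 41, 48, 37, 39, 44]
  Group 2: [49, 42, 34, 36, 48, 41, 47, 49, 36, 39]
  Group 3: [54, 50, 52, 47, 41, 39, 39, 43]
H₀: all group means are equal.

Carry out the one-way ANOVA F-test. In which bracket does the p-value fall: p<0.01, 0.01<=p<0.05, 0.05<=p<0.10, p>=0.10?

p-value bracket: p>=0.10

Group means [41.33, 42.10, 45.62], grand mean 42.889
SSB = Σnᵢ(x̄ᵢ−x̄)² = 87.892; SSW = ΣΣ(x−x̄ᵢ)² = 692.775
MSB = 87.892/2 = 43.9458; MSW = 692.775/24 = 28.8656
F = MSB/MSW = 1.5224
df = (2, 24)
p-value (upper-tail) = 0.23852
→ bracket: p>=0.10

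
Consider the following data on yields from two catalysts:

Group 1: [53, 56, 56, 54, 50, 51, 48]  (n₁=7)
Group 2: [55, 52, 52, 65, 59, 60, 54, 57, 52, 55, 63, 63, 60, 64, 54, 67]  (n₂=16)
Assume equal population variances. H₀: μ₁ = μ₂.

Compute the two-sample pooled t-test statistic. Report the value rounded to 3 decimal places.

x̄₁=52.571, s₁=3.047, n₁=7
x̄₂=58.250, s₂=5.053, n₂=16
s_p² = [6·3.047² + 15·5.053²]/21 = 20.8912
SE = √(s_p²·(1/7+1/16)) = 2.0713
t = (52.571−58.250)/2.0713 = -2.7416
df = 21

test statistic = -2.742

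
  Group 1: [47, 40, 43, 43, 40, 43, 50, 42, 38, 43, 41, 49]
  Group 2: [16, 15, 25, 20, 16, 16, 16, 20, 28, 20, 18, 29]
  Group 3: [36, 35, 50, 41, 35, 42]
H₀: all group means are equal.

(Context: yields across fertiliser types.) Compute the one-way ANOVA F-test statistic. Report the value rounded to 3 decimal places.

Group means [43.25, 19.92, 39.83], grand mean 33.233
SSB = Σnᵢ(x̄ᵢ−x̄)² = 3593.367; SSW = ΣΣ(x−x̄ᵢ)² = 582.000
MSB = 3593.367/2 = 1796.6833; MSW = 582.000/27 = 21.5556
F = MSB/MSW = 83.3513
df = (2, 27)

test statistic = 83.351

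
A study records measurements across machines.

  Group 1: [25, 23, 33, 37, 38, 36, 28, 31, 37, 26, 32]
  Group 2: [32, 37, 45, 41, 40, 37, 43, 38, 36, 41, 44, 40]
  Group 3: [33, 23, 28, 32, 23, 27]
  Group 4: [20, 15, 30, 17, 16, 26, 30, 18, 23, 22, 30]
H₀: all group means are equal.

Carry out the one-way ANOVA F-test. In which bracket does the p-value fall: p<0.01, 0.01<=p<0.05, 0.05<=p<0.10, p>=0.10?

Group means [31.45, 39.50, 27.67, 22.45], grand mean 30.825
SSB = Σnᵢ(x̄ᵢ−x̄)² = 1737.987; SSW = ΣΣ(x−x̄ᵢ)² = 861.788
MSB = 1737.987/3 = 579.3290; MSW = 861.788/36 = 23.9386
F = MSB/MSW = 24.2007
df = (3, 36)
p-value (upper-tail) = 0.00000
→ bracket: p<0.01

p-value bracket: p<0.01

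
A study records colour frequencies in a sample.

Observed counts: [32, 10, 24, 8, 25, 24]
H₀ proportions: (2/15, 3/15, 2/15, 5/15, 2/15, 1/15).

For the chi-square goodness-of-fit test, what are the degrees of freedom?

df = k − 1 = 6 − 1 = 5

degrees of freedom = 5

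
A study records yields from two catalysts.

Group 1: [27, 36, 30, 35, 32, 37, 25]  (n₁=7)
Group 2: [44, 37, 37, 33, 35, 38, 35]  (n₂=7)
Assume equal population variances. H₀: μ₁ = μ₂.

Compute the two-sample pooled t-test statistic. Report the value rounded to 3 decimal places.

test statistic = -2.414

x̄₁=31.714, s₁=4.608, n₁=7
x̄₂=37.000, s₂=3.512, n₂=7
s_p² = [6·4.608² + 6·3.512²]/12 = 16.7857
SE = √(s_p²·(1/7+1/7)) = 2.1900
t = (31.714−37.000)/2.1900 = -2.4136
df = 12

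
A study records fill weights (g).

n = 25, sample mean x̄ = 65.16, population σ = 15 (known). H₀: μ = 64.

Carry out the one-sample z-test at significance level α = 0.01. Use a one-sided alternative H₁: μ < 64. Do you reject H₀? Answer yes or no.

SE = σ/√n = 15/√25 = 3.0000
z = (x̄−μ₀)/SE = (65.16−64)/3.0000 = 0.3867
p-value (one-sided, H₁ less) = 0.65050
At α=0.01: p ≥ α → fail to reject H₀

reject H₀: no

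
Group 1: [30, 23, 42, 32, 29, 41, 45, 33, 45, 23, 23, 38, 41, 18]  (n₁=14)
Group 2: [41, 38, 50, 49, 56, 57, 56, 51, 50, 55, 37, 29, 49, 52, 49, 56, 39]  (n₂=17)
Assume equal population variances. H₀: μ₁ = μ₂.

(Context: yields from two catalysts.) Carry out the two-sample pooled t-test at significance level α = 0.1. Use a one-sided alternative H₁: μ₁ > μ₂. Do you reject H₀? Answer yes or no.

reject H₀: no

x̄₁=33.071, s₁=9.085, n₁=14
x̄₂=47.882, s₂=8.177, n₂=17
s_p² = [13·9.085² + 16·8.177²]/29 = 73.8860
SE = √(s_p²·(1/14+1/17)) = 3.1022
t = (33.071−47.882)/3.1022 = -4.7743
df = 29
p-value (one-sided, H₁ greater) = 0.99998
At α=0.1: p ≥ α → fail to reject H₀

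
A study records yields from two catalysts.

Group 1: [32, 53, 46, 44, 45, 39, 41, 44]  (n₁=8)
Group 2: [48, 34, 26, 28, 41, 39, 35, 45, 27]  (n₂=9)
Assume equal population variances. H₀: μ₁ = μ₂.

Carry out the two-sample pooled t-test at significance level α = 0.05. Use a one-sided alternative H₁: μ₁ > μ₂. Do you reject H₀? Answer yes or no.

reject H₀: yes

x̄₁=43.000, s₁=6.047, n₁=8
x̄₂=35.889, s₂=7.976, n₂=9
s_p² = [7·6.047² + 8·7.976²]/15 = 50.9926
SE = √(s_p²·(1/8+1/9)) = 3.4699
t = (43.000−35.889)/3.4699 = 2.0494
df = 15
p-value (one-sided, H₁ greater) = 0.02917
At α=0.05: p < α → reject H₀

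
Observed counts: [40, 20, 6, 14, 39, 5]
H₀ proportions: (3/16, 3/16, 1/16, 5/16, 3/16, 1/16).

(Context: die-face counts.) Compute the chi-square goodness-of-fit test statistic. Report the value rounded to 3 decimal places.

test statistic = 40.370

n = 124; E_i = n·p_i = [23.25, 23.25, 7.75, 38.75, 23.25, 7.75]
χ² = (40−23.25)²/23.25 + (20−23.25)²/23.25 + (6−7.75)²/7.75 + (14−38.75)²/38.75 + (39−23.25)²/23.25 + (5−7.75)²/7.75 = 40.3699
df = 5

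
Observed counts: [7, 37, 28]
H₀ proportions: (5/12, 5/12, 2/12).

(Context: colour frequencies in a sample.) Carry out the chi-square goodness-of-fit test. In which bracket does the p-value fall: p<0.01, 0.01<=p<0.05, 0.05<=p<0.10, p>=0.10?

p-value bracket: p<0.01

n = 72; E_i = n·p_i = [30.00, 30.00, 12.00]
χ² = (7−30.00)²/30.00 + (37−30.00)²/30.00 + (28−12.00)²/12.00 = 40.6000
df = 2
p-value (upper-tail) = 0.00000
→ bracket: p<0.01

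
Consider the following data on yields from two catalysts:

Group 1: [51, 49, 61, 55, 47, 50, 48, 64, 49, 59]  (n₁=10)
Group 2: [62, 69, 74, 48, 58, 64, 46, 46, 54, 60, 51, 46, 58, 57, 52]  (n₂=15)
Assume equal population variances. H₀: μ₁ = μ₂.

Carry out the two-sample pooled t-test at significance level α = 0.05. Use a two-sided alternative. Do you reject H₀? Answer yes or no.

reject H₀: no

x̄₁=53.300, s₁=6.056, n₁=10
x̄₂=56.333, s₂=8.558, n₂=15
s_p² = [9·6.056² + 14·8.558²]/23 = 58.9319
SE = √(s_p²·(1/10+1/15)) = 3.1340
t = (53.300−56.333)/3.1340 = -0.9679
df = 23
p-value (two-sided) = 0.34317
At α=0.05: p ≥ α → fail to reject H₀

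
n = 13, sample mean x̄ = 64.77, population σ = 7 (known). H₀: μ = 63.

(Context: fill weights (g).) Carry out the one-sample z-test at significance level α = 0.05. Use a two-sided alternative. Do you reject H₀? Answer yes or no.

reject H₀: no

SE = σ/√n = 7/√13 = 1.9415
z = (x̄−μ₀)/SE = (64.77−63)/1.9415 = 0.9117
p-value (two-sided) = 0.36193
At α=0.05: p ≥ α → fail to reject H₀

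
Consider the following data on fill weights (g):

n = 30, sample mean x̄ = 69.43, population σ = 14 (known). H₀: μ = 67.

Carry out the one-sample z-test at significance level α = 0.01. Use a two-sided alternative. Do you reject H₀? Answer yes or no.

reject H₀: no

SE = σ/√n = 14/√30 = 2.5560
z = (x̄−μ₀)/SE = (69.43−67)/2.5560 = 0.9507
p-value (two-sided) = 0.34176
At α=0.01: p ≥ α → fail to reject H₀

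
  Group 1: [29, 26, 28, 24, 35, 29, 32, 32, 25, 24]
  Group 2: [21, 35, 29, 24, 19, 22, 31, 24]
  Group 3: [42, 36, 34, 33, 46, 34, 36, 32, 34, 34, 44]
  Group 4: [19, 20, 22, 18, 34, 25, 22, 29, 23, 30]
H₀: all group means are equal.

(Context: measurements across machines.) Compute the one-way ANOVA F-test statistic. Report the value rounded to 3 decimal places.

test statistic = 14.191

Group means [28.40, 25.62, 36.82, 24.20], grand mean 29.128
SSB = Σnᵢ(x̄ᵢ−x̄)² = 996.848; SSW = ΣΣ(x−x̄ᵢ)² = 819.511
MSB = 996.848/3 = 332.2825; MSW = 819.511/35 = 23.4146
F = MSB/MSW = 14.1912
df = (3, 35)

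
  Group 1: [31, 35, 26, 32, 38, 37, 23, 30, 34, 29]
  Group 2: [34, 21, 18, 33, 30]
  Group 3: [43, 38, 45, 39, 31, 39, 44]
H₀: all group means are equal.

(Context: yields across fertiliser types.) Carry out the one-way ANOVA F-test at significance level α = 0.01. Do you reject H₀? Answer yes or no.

reject H₀: yes

Group means [31.50, 27.20, 39.86], grand mean 33.182
SSB = Σnᵢ(x̄ᵢ−x̄)² = 519.116; SSW = ΣΣ(x−x̄ᵢ)² = 550.157
MSB = 519.116/2 = 259.5578; MSW = 550.157/19 = 28.9556
F = MSB/MSW = 8.9640
df = (2, 19)
p-value (upper-tail) = 0.00181
At α=0.01: p < α → reject H₀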